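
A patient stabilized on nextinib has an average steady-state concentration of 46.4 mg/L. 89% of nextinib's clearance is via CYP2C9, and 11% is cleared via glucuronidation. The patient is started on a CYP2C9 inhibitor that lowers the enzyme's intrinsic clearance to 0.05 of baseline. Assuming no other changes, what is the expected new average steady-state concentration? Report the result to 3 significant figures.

The CYP2C9 pathway (89% of clearance) is reduced to 0.05× activity: 0.89 × 0.05 = 0.0445.
Non-CYP routes (11%) are unchanged.
Relative clearance = 0.0445 + 0.11 = 0.1545.
Average steady-state concentration ∝ 1/CL, so new value = 46.4 / 0.1545 = 300 mg/L.

300 mg/L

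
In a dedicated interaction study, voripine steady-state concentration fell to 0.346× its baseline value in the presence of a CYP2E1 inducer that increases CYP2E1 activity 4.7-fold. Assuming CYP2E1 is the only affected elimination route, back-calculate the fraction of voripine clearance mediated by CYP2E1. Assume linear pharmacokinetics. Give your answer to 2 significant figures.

0.51

Write x for the fraction cleared via CYP2E1. The observed steady-state concentration change means clearance rose to 1/0.346 = 2.89 of baseline.
Only the CYP2E1 route changed, so 2.89 = x·4.7 + (1 − x), giving x = 0.51.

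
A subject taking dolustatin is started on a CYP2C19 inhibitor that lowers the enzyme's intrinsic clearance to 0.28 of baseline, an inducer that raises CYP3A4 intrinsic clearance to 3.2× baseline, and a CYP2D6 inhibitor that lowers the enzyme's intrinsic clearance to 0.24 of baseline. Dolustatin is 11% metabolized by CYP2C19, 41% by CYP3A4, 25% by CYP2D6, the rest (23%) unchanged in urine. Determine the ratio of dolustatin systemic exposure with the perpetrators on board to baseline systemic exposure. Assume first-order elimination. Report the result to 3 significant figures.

The CYP2C19 pathway (11% of clearance) is reduced to 0.28× activity: 0.11 × 0.28 = 0.0308.
The CYP3A4 pathway (41% of clearance) rises to 3.2× activity: 0.41 × 3.2 = 1.312.
The CYP2D6 pathway (25% of clearance) is reduced to 0.24× activity: 0.25 × 0.24 = 0.06.
The remaining 23% of clearance is unaffected.
Relative clearance = 0.0308 + 1.312 + 0.06 + 0.23 = 1.6328.
Systemic exposure ∝ 1/CL: fold-change = 1 / 1.6328 = 0.612.

0.612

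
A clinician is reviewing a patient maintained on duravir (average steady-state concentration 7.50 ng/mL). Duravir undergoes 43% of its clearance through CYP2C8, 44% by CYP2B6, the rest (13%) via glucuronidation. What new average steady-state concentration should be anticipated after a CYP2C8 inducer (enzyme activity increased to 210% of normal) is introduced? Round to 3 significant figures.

5.09 ng/mL

The CYP2C8 pathway (43% of clearance) rises to 2.1× activity: 0.43 × 2.1 = 0.903.
CYP2B6 (44%) and the residual 13% are unaffected.
New clearance relative to baseline: 0.903 + 0.44 + 0.13 = 1.473.
Average steady-state concentration ∝ 1/CL, so new value = 7.50 / 1.473 = 5.09 ng/mL.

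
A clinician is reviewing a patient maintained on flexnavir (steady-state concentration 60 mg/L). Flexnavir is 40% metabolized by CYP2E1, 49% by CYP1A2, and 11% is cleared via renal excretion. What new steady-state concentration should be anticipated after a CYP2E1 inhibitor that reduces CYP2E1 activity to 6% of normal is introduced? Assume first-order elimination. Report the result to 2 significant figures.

96 mg/L

The CYP2E1 pathway (40% of clearance) drops to 0.06× activity: 0.4 × 0.06 = 0.024.
CYP1A2 (49%) and the residual 11% are unaffected.
CL_new/CL_old = 0.024 + 0.49 + 0.11 = 0.624.
New steady-state concentration = baseline ÷ relative clearance = 60 / 0.624 = 96 mg/L.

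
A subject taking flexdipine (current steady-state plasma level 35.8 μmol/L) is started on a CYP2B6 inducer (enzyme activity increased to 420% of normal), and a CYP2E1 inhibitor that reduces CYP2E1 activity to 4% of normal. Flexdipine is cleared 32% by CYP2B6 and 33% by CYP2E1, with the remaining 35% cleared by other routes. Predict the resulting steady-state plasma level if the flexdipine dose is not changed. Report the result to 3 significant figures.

The CYP2B6 pathway (32% of clearance) increases to 4.2× activity: 0.32 × 4.2 = 1.344.
The CYP2E1 pathway (33% of clearance) is reduced to 0.04× activity: 0.33 × 0.04 = 0.0132.
Non-CYP routes (35%) are unchanged.
New clearance relative to baseline: 1.344 + 0.0132 + 0.35 = 1.7072.
New steady-state plasma level = 35.8 / 1.7072 = 21.0 μmol/L (concentration scales inversely with clearance).

21.0 μmol/L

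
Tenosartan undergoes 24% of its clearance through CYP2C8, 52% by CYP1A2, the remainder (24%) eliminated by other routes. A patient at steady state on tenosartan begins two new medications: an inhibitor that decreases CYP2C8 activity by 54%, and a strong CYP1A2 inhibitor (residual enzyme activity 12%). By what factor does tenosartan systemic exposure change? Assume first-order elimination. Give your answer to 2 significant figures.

The CYP2C8 pathway (24% of clearance) falls to 0.46× activity: 0.24 × 0.46 = 0.1104.
The CYP1A2 pathway (52% of clearance) drops to 0.12× activity: 0.52 × 0.12 = 0.0624.
The remaining 24% of clearance is unaffected.
New clearance relative to baseline: 0.1104 + 0.0624 + 0.24 = 0.4128.
Because systemic exposure varies inversely with clearance, the combined effect is 1 / 0.4128 = 2.4.

2.4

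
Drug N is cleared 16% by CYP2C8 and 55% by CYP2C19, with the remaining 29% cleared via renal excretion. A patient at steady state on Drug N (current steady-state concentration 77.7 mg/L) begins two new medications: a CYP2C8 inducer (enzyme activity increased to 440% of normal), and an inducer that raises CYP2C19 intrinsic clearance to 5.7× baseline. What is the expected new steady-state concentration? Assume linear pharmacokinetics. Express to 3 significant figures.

The CYP2C8 pathway (16% of clearance) rises to 4.4× activity: 0.16 × 4.4 = 0.704.
The CYP2C19 pathway (55% of clearance) rises to 5.7× activity: 0.55 × 5.7 = 3.135.
The remaining 29% of clearance is unaffected.
CL_new/CL_old = 0.704 + 3.135 + 0.29 = 4.129.
Dividing the baseline by the relative clearance: 77.7 / 4.129 = 18.8 mg/L.

18.8 mg/L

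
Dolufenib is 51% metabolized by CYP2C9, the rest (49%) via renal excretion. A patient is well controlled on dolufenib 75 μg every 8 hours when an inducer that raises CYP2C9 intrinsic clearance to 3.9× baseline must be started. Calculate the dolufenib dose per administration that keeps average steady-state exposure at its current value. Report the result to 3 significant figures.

186 μg

CYP2C9: 0.51 × 3.9 = 1.989
Other: 0.49 (unchanged)
New clearance relative to baseline: 1.989 + 0.49 = 2.479.
Css,avg = (dose rate)/CL, so holding Css fixed requires dose ∝ CL: 75 × 2.479 = 186 μg.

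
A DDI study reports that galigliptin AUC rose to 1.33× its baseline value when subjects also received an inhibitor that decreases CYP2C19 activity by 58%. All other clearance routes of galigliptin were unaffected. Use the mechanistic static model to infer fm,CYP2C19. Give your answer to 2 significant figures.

Write x for the fraction cleared via CYP2C19. The observed AUC change means clearance fell to 1/1.33 = 0.7519 of baseline.
Only the CYP2C19 route changed, so 0.7519 = x·0.42 + (1 − x), giving x = 0.43.

0.43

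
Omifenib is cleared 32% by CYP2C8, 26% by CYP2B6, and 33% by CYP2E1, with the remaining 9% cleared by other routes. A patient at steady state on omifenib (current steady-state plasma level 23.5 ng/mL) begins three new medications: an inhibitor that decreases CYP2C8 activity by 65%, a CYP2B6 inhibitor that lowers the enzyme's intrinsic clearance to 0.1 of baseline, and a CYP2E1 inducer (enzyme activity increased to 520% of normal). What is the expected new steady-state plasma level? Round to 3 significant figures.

The CYP2C8 pathway (32% of clearance) drops to 0.35× activity: 0.32 × 0.35 = 0.112.
The CYP2B6 pathway (26% of clearance) drops to 0.1× activity: 0.26 × 0.1 = 0.026.
The CYP2E1 pathway (33% of clearance) is boosted to 5.2× activity: 0.33 × 5.2 = 1.716.
Non-CYP routes (9%) are unchanged.
New clearance relative to baseline: 0.112 + 0.026 + 1.716 + 0.09 = 1.944.
New steady-state plasma level = 23.5 / 1.944 = 12.1 ng/mL (concentration scales inversely with clearance).

12.1 ng/mL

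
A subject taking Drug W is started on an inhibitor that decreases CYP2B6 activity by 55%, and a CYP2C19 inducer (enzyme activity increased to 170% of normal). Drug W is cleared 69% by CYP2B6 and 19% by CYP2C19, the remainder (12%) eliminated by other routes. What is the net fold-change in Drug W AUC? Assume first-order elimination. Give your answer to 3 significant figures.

1.33

CYP2B6: 0.69 × 0.45 = 0.3105
CYP2C19: 0.19 × 1.7 = 0.323
Other: 0.12 (unchanged)
Relative clearance = 0.3105 + 0.323 + 0.12 = 0.7535.
Net AUC ratio = 1 / 0.7535 = 1.33.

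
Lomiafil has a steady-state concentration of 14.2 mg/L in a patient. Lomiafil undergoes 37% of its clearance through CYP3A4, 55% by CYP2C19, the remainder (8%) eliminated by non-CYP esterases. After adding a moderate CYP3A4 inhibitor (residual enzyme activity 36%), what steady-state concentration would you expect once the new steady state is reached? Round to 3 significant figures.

18.6 mg/L

CYP3A4: 0.37 × 0.36 = 0.1332
CYP2C19: 0.55 (unchanged)
Other: 0.08 (unchanged)
New clearance relative to baseline: 0.1332 + 0.55 + 0.08 = 0.7632.
New steady-state concentration = baseline ÷ relative clearance = 14.2 / 0.7632 = 18.6 mg/L.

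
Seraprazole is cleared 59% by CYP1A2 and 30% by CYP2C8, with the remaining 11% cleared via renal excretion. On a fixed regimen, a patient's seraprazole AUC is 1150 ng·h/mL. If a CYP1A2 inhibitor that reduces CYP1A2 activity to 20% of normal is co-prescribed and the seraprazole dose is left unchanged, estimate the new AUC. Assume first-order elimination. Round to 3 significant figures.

2.18 × 10³ ng·h/mL

The CYP1A2 pathway (59% of clearance) falls to 0.2× activity: 0.59 × 0.2 = 0.118.
CYP2C8 (30%) and the residual 11% are unaffected.
New clearance relative to baseline: 0.118 + 0.3 + 0.11 = 0.528.
New AUC = baseline ÷ relative clearance = 1150 / 0.528 = 2.18 × 10³ ng·h/mL.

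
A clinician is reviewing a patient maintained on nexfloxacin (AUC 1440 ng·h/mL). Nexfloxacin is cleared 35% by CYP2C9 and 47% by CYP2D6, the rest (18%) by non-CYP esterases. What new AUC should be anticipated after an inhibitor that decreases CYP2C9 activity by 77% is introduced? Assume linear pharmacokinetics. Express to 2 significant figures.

CYP2C9: 0.35 × 0.23 = 0.0805
CYP2D6: 0.47 (unchanged)
Other: 0.18 (unchanged)
CL_new/CL_old = 0.0805 + 0.47 + 0.18 = 0.7305.
With dosing unchanged, AUC scales as 1/CL: 1440 / 0.7305 = 2.0 × 10³ ng·h/mL.

2.0 × 10³ ng·h/mL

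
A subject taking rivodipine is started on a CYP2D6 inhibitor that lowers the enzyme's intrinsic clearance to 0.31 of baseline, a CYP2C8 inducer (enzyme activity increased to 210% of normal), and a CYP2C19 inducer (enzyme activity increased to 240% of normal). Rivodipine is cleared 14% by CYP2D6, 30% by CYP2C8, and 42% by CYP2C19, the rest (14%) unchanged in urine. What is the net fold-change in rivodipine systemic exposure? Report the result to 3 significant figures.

0.549

The CYP2D6 pathway (14% of clearance) drops to 0.31× activity: 0.14 × 0.31 = 0.0434.
The CYP2C8 pathway (30% of clearance) is boosted to 2.1× activity: 0.3 × 2.1 = 0.63.
The CYP2C19 pathway (42% of clearance) increases to 2.4× activity: 0.42 × 2.4 = 1.008.
Non-CYP routes (14%) are unchanged.
CL_new/CL_old = 0.0434 + 0.63 + 1.008 + 0.14 = 1.8214.
Because systemic exposure varies inversely with clearance, the combined effect is 1 / 1.8214 = 0.549.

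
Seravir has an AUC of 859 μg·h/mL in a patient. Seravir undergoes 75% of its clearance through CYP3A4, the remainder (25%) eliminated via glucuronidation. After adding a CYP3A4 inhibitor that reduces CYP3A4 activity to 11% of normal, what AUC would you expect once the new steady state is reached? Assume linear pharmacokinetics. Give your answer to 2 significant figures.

The CYP3A4 pathway (75% of clearance) falls to 0.11× activity: 0.75 × 0.11 = 0.0825.
Non-CYP routes (25%) are unchanged.
CL_new/CL_old = 0.0825 + 0.25 = 0.3325.
New AUC = baseline ÷ relative clearance = 859 / 0.3325 = 2.6 × 10³ μg·h/mL.

2.6 × 10³ μg·h/mL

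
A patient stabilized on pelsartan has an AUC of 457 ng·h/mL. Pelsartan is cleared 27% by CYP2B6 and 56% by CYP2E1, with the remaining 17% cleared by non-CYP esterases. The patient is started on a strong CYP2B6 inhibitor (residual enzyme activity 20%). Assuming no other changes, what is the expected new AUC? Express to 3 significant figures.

CYP2B6: 0.27 × 0.2 = 0.054
CYP2E1: 0.56 (unchanged)
Other: 0.17 (unchanged)
CL_new/CL_old = 0.054 + 0.56 + 0.17 = 0.784.
AUC ∝ 1/CL, so new value = 457 / 0.784 = 583 ng·h/mL.

583 ng·h/mL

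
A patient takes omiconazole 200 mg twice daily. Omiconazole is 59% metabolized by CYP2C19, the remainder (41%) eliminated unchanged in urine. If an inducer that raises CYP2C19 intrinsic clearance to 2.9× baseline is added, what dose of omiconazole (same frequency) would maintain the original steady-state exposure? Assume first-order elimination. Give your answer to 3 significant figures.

CYP2C19: 0.59 × 2.9 = 1.711
Other: 0.41 (unchanged)
Relative clearance = 1.711 + 0.41 = 2.121.
Css,avg = (dose rate)/CL, so holding Css fixed requires dose ∝ CL: 200 × 2.121 = 424 mg.

424 mg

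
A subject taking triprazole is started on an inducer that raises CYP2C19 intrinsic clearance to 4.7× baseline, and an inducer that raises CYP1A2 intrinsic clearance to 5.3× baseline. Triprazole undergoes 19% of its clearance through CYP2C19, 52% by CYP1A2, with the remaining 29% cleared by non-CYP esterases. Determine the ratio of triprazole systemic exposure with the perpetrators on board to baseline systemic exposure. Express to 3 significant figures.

The CYP2C19 pathway (19% of clearance) is boosted to 4.7× activity: 0.19 × 4.7 = 0.893.
The CYP1A2 pathway (52% of clearance) increases to 5.3× activity: 0.52 × 5.3 = 2.756.
Non-CYP routes (29%) are unchanged.
Relative clearance = 0.893 + 2.756 + 0.29 = 3.939.
Net systemic exposure ratio = 1 / 3.939 = 0.254.

0.254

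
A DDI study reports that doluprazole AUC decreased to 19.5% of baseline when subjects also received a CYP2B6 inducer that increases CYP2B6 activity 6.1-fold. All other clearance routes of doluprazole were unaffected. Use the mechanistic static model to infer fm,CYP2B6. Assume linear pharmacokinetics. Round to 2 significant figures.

0.81

Let x = fm,CYP2B6. Because AUC ∝ 1/CL, relative clearance rose to 1/0.195 = 5.128.
Setting x·6.1 + (1 − x) = 5.128 and solving: x = (5.128 − 1)/(6.1 − 1) = 0.81.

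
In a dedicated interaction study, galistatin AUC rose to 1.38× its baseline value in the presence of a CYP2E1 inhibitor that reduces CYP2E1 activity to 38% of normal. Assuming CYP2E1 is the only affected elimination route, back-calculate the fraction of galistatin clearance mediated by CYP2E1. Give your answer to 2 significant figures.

0.44

Let x = fm,CYP2E1. Because AUC ∝ 1/CL, relative clearance fell to 1/1.38 = 0.7246.
Only the CYP2E1 route changed, so 0.7246 = x·0.38 + (1 − x), giving x = 0.44.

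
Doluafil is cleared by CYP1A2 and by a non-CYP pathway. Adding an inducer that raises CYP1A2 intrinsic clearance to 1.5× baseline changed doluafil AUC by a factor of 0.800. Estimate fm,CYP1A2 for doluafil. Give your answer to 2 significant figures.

0.50

CL'/CL = 1 / 0.800 = 1.25
1.5·fm + (1 − fm) = 1.25
fm = (1.25 − 1) / (1.5 − 1) = 0.50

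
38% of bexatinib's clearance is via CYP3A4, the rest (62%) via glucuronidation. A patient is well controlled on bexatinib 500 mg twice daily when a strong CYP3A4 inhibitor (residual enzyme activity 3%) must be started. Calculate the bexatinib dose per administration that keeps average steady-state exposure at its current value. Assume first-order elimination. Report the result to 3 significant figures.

316 mg

The CYP3A4 pathway (38% of clearance) is reduced to 0.03× activity: 0.38 × 0.03 = 0.0114.
The remaining 62% of clearance is unaffected.
Relative clearance = 0.0114 + 0.62 = 0.6314.
Css,avg = (dose rate)/CL, so holding Css fixed requires dose ∝ CL: 500 × 0.6314 = 316 mg.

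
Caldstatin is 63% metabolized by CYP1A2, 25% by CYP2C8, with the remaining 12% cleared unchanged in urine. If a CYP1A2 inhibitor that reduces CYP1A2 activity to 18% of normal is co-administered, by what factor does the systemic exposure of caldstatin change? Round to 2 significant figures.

The CYP1A2 pathway (63% of clearance) is reduced to 0.18× activity: 0.63 × 0.18 = 0.1134.
CYP2C8 (25%) and the residual 12% are unaffected.
CL_new/CL_old = 0.1134 + 0.25 + 0.12 = 0.4834.
Since systemic exposure ∝ 1/CL, the ratio is 1 / 0.4834 = 2.1.

2.1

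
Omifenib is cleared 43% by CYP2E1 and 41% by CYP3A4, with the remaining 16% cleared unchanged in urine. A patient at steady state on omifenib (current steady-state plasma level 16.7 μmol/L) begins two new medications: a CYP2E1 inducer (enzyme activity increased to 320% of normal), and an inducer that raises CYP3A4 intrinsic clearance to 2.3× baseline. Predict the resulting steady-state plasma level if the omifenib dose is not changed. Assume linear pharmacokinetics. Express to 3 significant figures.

6.74 μmol/L

The CYP2E1 pathway (43% of clearance) rises to 3.2× activity: 0.43 × 3.2 = 1.376.
The CYP3A4 pathway (41% of clearance) increases to 2.3× activity: 0.41 × 2.3 = 0.943.
The remaining 16% of clearance is unaffected.
New clearance relative to baseline: 1.376 + 0.943 + 0.16 = 2.479.
Dividing the baseline by the relative clearance: 16.7 / 2.479 = 6.74 μmol/L.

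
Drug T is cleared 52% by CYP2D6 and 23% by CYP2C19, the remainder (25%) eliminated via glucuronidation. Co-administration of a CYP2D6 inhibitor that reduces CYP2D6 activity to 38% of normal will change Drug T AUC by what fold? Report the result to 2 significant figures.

1.5

The CYP2D6 pathway (52% of clearance) falls to 0.38× activity: 0.52 × 0.38 = 0.1976.
CYP2C19 (23%) and the residual 25% are unaffected.
New clearance relative to baseline: 0.1976 + 0.23 + 0.25 = 0.6776.
AUC ratio = CL_old/CL_new = 1 / 0.6776 = 1.5.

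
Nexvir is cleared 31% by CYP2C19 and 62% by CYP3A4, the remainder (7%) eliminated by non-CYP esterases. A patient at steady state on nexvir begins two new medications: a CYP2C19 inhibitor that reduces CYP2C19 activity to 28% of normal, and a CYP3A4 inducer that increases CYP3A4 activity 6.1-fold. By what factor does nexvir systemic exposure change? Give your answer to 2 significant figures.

0.25

The CYP2C19 pathway (31% of clearance) falls to 0.28× activity: 0.31 × 0.28 = 0.0868.
The CYP3A4 pathway (62% of clearance) increases to 6.1× activity: 0.62 × 6.1 = 3.782.
The remaining 7% of clearance is unaffected.
New clearance relative to baseline: 0.0868 + 3.782 + 0.07 = 3.9388.
Systemic exposure ∝ 1/CL: fold-change = 1 / 3.9388 = 0.25.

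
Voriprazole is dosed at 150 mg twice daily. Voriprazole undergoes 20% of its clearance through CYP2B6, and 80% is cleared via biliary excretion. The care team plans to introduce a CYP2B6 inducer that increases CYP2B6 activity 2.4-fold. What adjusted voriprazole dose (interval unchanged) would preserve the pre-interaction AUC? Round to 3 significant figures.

The CYP2B6 pathway (20% of clearance) increases to 2.4× activity: 0.2 × 2.4 = 0.48.
Non-CYP routes (80%) are unchanged.
New clearance relative to baseline: 0.48 + 0.8 = 1.28.
Exposure is unchanged when dose changes in proportion to clearance. New dose = 150 mg × 1.28 = 192 mg.

192 mg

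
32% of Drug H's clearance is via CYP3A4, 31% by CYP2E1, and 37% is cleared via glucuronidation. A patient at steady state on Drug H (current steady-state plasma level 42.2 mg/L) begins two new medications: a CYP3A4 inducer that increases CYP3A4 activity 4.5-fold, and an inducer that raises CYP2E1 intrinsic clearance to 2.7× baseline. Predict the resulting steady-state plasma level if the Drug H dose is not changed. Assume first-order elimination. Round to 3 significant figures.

The CYP3A4 pathway (32% of clearance) rises to 4.5× activity: 0.32 × 4.5 = 1.44.
The CYP2E1 pathway (31% of clearance) is boosted to 2.7× activity: 0.31 × 2.7 = 0.837.
The remaining 37% of clearance is unaffected.
CL_new/CL_old = 1.44 + 0.837 + 0.37 = 2.647.
Steady-state plasma level ∝ 1/CL: new value = 42.2 / 2.647 = 15.9 mg/L.

15.9 mg/L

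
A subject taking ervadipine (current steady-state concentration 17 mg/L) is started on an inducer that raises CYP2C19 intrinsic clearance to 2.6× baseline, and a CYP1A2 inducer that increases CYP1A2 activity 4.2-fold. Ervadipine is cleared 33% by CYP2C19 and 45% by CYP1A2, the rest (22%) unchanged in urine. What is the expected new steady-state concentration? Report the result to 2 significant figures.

CYP2C19: 0.33 × 2.6 = 0.858
CYP1A2: 0.45 × 4.2 = 1.89
Other: 0.22 (unchanged)
New clearance relative to baseline: 0.858 + 1.89 + 0.22 = 2.968.
Dividing the baseline by the relative clearance: 17 / 2.968 = 5.7 mg/L.

5.7 mg/L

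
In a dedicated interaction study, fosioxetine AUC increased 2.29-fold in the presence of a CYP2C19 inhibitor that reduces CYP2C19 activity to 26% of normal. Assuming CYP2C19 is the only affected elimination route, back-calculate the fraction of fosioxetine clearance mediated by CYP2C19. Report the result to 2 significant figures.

0.76

CL'/CL = 1 / 2.29 = 0.4367
0.26·fm + (1 − fm) = 0.4367
fm = (0.4367 − 1) / (0.26 − 1) = 0.76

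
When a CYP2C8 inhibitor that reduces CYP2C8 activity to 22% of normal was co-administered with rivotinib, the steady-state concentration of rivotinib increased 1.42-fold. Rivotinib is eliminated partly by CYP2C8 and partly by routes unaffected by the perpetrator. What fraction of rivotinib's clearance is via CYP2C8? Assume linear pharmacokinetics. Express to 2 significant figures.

0.38

CL'/CL = 1 / 1.42 = 0.7042
0.22·fm + (1 − fm) = 0.7042
fm = (0.7042 − 1) / (0.22 − 1) = 0.38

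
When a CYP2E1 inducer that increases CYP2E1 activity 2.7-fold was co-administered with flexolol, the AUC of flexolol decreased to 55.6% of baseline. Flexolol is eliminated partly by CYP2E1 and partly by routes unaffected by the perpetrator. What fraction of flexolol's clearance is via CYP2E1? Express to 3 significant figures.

Let fm be the CYP2E1 fraction. New clearance relative to baseline = fm × 2.7 + (1 − fm).
AUC ratio = 1 / (new CL fraction), so new CL fraction = 1 / 0.556 = 1.799.
fm × 2.7 + 1 − fm = 1.799  ⇒  fm × (2.7 − 1) = 0.7986  ⇒  fm = 0.470.

0.470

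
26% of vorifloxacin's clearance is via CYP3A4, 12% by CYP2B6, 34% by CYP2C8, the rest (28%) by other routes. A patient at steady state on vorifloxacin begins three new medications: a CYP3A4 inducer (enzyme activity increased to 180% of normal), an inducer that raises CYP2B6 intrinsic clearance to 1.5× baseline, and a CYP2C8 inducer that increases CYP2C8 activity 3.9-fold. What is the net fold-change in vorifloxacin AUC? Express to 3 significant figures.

The CYP3A4 pathway (26% of clearance) increases to 1.8× activity: 0.26 × 1.8 = 0.468.
The CYP2B6 pathway (12% of clearance) increases to 1.5× activity: 0.12 × 1.5 = 0.18.
The CYP2C8 pathway (34% of clearance) is boosted to 3.9× activity: 0.34 × 3.9 = 1.326.
The remaining 28% of clearance is unaffected.
CL_new/CL_old = 0.468 + 0.18 + 1.326 + 0.28 = 2.254.
Because AUC varies inversely with clearance, the combined effect is 1 / 2.254 = 0.444.

0.444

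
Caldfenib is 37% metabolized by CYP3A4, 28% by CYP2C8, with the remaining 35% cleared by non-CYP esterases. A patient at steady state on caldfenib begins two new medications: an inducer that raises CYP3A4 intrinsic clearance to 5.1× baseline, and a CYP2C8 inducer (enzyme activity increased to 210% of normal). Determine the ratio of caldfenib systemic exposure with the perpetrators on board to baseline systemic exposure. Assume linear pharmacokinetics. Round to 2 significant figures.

The CYP3A4 pathway (37% of clearance) increases to 5.1× activity: 0.37 × 5.1 = 1.887.
The CYP2C8 pathway (28% of clearance) is boosted to 2.1× activity: 0.28 × 2.1 = 0.588.
Non-CYP routes (35%) are unchanged.
Relative clearance = 1.887 + 0.588 + 0.35 = 2.825.
Because systemic exposure varies inversely with clearance, the combined effect is 1 / 2.825 = 0.35.

0.35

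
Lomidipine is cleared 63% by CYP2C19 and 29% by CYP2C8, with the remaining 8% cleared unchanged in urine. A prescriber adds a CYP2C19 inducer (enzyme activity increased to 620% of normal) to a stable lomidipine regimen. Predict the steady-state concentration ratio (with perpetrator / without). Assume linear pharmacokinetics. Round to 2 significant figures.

The CYP2C19 pathway (63% of clearance) is boosted to 6.2× activity: 0.63 × 6.2 = 3.906.
CYP2C8 (29%) and the residual 8% are unaffected.
New clearance relative to baseline: 3.906 + 0.29 + 0.08 = 4.276.
Steady-state concentration ratio = CL_old/CL_new = 1 / 4.276 = 0.23.

0.23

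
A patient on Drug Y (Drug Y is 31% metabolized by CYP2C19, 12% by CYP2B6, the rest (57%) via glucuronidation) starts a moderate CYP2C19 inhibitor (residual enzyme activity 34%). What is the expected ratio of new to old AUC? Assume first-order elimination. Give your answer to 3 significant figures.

The CYP2C19 pathway (31% of clearance) falls to 0.34× activity: 0.31 × 0.34 = 0.1054.
CYP2B6 (12%) and the residual 57% are unaffected.
New clearance relative to baseline: 0.1054 + 0.12 + 0.57 = 0.7954.
AUC ratio = CL_old/CL_new = 1 / 0.7954 = 1.26.

1.26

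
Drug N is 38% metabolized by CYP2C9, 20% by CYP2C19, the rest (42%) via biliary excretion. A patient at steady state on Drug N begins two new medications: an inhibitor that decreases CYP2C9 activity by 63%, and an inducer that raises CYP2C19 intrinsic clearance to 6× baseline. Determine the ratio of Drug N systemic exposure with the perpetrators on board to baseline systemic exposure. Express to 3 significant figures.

0.568

CYP2C9: 0.38 × 0.37 = 0.1406
CYP2C19: 0.2 × 6 = 1.2
Other: 0.42 (unchanged)
CL_new/CL_old = 0.1406 + 1.2 + 0.42 = 1.7606.
Net systemic exposure ratio = 1 / 1.7606 = 0.568.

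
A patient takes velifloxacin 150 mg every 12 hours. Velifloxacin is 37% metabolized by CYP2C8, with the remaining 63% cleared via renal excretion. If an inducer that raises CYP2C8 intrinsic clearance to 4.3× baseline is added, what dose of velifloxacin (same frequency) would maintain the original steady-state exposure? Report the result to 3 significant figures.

The CYP2C8 pathway (37% of clearance) is boosted to 4.3× activity: 0.37 × 4.3 = 1.591.
The remaining 63% of clearance is unaffected.
New clearance relative to baseline: 1.591 + 0.63 = 2.221.
Exposure is unchanged when dose changes in proportion to clearance. New dose = 150 mg × 2.221 = 333 mg.

333 mg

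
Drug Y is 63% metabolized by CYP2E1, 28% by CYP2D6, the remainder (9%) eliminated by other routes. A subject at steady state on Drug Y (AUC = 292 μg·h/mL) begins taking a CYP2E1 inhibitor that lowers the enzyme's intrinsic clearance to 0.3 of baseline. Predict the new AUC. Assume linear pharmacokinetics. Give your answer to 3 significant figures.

522 μg·h/mL

The CYP2E1 pathway (63% of clearance) drops to 0.3× activity: 0.63 × 0.3 = 0.189.
CYP2D6 (28%) and the residual 9% are unaffected.
CL_new/CL_old = 0.189 + 0.28 + 0.09 = 0.559.
With dosing unchanged, AUC scales as 1/CL: 292 / 0.559 = 522 μg·h/mL.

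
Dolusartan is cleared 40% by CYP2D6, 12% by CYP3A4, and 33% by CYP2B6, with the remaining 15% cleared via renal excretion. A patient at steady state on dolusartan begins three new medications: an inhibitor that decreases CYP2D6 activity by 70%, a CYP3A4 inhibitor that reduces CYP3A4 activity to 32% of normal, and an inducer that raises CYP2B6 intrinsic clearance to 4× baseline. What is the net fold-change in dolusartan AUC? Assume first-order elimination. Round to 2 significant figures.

The CYP2D6 pathway (40% of clearance) drops to 0.3× activity: 0.4 × 0.3 = 0.12.
The CYP3A4 pathway (12% of clearance) drops to 0.32× activity: 0.12 × 0.32 = 0.0384.
The CYP2B6 pathway (33% of clearance) is boosted to 4× activity: 0.33 × 4 = 1.32.
The remaining 15% of clearance is unaffected.
New clearance relative to baseline: 0.12 + 0.0384 + 1.32 + 0.15 = 1.6284.
Net AUC ratio = 1 / 1.6284 = 0.61.

0.61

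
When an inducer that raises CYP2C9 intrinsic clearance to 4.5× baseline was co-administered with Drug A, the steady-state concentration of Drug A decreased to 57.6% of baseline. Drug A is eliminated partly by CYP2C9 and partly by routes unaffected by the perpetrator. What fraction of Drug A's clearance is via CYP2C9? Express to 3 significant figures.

Call the CYP2C9 fraction fm. After the interaction, CL_new/CL_old = fm × 4.5 + (1 − fm).
Steady-state concentration ratio = 1 / (new CL fraction), so new CL fraction = 1 / 0.576 = 1.736.
fm × 4.5 + 1 − fm = 1.736  ⇒  fm × (4.5 − 1) = 0.7361  ⇒  fm = 0.210.

0.210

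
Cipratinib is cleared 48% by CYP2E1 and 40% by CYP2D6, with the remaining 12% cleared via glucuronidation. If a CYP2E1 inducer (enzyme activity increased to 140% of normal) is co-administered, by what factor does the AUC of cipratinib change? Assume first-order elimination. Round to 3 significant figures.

The CYP2E1 pathway (48% of clearance) rises to 1.4× activity: 0.48 × 1.4 = 0.672.
CYP2D6 (40%) and the residual 12% are unaffected.
CL_new/CL_old = 0.672 + 0.4 + 0.12 = 1.192.
AUC is inversely proportional to clearance, so the fold-change is 1 / 1.192 = 0.839.

0.839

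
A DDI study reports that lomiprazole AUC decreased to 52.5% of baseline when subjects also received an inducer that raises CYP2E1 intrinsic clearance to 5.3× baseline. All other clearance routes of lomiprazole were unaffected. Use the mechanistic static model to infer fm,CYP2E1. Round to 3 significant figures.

Write x for the fraction cleared via CYP2E1. The observed AUC change means clearance rose to 1/0.525 = 1.905 of baseline.
Setting x·5.3 + (1 − x) = 1.905 and solving: x = (1.905 − 1)/(5.3 − 1) = 0.210.

0.210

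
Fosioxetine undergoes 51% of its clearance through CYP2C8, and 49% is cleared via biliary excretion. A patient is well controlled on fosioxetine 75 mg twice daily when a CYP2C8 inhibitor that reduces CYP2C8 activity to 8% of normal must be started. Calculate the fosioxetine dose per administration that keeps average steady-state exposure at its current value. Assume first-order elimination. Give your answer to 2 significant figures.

40 mg

CYP2C8: 0.51 × 0.08 = 0.0408
Other: 0.49 (unchanged)
Relative clearance = 0.0408 + 0.49 = 0.5308.
Exposure is unchanged when dose changes in proportion to clearance. New dose = 75 mg × 0.5308 = 40 mg.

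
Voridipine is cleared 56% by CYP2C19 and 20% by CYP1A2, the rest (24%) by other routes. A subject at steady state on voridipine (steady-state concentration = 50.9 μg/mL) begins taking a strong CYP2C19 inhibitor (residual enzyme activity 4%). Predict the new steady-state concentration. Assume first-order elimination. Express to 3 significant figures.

110 μg/mL

The CYP2C19 pathway (56% of clearance) falls to 0.04× activity: 0.56 × 0.04 = 0.0224.
CYP1A2 (20%) and the residual 24% are unaffected.
Relative clearance = 0.0224 + 0.2 + 0.24 = 0.4624.
With dosing unchanged, steady-state concentration scales as 1/CL: 50.9 / 0.4624 = 110 μg/mL.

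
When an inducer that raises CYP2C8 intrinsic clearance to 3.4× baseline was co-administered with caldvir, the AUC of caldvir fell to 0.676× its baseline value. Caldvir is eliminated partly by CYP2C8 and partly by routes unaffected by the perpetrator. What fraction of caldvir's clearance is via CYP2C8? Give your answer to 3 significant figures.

CL'/CL = 1 / 0.676 = 1.479
3.4·fm + (1 − fm) = 1.479
fm = (1.479 − 1) / (3.4 − 1) = 0.200

0.200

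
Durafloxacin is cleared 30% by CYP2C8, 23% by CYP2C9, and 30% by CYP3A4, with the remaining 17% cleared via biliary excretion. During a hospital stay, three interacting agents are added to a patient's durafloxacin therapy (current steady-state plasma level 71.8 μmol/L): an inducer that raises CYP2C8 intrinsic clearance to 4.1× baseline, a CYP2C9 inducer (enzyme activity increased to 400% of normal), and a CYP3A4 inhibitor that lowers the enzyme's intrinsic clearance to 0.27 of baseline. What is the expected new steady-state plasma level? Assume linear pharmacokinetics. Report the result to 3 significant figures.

29.9 μmol/L

The CYP2C8 pathway (30% of clearance) is boosted to 4.1× activity: 0.3 × 4.1 = 1.23.
The CYP2C9 pathway (23% of clearance) rises to 4× activity: 0.23 × 4 = 0.92.
The CYP3A4 pathway (30% of clearance) drops to 0.27× activity: 0.3 × 0.27 = 0.081.
Non-CYP routes (17%) are unchanged.
CL_new/CL_old = 1.23 + 0.92 + 0.081 + 0.17 = 2.401.
New steady-state plasma level = 71.8 / 2.401 = 29.9 μmol/L (concentration scales inversely with clearance).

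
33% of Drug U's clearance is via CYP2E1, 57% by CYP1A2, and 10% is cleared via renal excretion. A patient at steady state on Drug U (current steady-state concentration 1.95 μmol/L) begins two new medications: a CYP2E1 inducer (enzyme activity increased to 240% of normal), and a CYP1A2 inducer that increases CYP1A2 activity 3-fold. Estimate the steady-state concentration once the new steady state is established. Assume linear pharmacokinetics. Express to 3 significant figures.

The CYP2E1 pathway (33% of clearance) rises to 2.4× activity: 0.33 × 2.4 = 0.792.
The CYP1A2 pathway (57% of clearance) rises to 3× activity: 0.57 × 3 = 1.71.
Non-CYP routes (10%) are unchanged.
CL_new/CL_old = 0.792 + 1.71 + 0.1 = 2.602.
Steady-state concentration ∝ 1/CL: new value = 1.95 / 2.602 = 0.749 μmol/L.

0.749 μmol/L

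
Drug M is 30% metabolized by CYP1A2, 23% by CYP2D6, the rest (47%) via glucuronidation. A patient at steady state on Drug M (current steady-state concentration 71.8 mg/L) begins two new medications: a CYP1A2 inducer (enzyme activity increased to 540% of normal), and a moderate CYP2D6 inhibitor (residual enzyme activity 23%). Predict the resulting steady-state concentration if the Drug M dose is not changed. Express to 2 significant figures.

The CYP1A2 pathway (30% of clearance) increases to 5.4× activity: 0.3 × 5.4 = 1.62.
The CYP2D6 pathway (23% of clearance) falls to 0.23× activity: 0.23 × 0.23 = 0.0529.
Non-CYP routes (47%) are unchanged.
Relative clearance = 1.62 + 0.0529 + 0.47 = 2.1429.
New steady-state concentration = 71.8 / 2.1429 = 34 mg/L (concentration scales inversely with clearance).

34 mg/L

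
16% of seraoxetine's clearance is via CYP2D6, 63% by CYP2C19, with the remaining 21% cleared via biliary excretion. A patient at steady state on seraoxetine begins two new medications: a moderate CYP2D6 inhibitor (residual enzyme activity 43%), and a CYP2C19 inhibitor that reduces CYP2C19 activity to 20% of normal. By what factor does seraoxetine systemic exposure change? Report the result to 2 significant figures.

2.5

The CYP2D6 pathway (16% of clearance) falls to 0.43× activity: 0.16 × 0.43 = 0.0688.
The CYP2C19 pathway (63% of clearance) is reduced to 0.2× activity: 0.63 × 0.2 = 0.126.
The remaining 21% of clearance is unaffected.
Relative clearance = 0.0688 + 0.126 + 0.21 = 0.4048.
Systemic exposure ∝ 1/CL: fold-change = 1 / 0.4048 = 2.5.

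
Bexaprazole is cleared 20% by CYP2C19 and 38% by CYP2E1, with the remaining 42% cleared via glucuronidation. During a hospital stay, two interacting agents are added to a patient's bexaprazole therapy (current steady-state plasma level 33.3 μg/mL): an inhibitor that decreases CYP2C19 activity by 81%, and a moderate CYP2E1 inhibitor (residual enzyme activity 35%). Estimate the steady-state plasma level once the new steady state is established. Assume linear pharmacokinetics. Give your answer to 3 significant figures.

56.3 μg/mL

CYP2C19: 0.2 × 0.19 = 0.038
CYP2E1: 0.38 × 0.35 = 0.133
Other: 0.42 (unchanged)
Relative clearance = 0.038 + 0.133 + 0.42 = 0.591.
New steady-state plasma level = 33.3 / 0.591 = 56.3 μg/mL (concentration scales inversely with clearance).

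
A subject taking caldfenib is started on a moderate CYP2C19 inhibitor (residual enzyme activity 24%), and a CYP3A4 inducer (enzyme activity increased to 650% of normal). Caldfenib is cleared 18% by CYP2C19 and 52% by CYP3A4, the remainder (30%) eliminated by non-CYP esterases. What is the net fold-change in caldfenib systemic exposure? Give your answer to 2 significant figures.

The CYP2C19 pathway (18% of clearance) falls to 0.24× activity: 0.18 × 0.24 = 0.0432.
The CYP3A4 pathway (52% of clearance) increases to 6.5× activity: 0.52 × 6.5 = 3.38.
Non-CYP routes (30%) are unchanged.
New clearance relative to baseline: 0.0432 + 3.38 + 0.3 = 3.7232.
Net systemic exposure ratio = 1 / 3.7232 = 0.27.

0.27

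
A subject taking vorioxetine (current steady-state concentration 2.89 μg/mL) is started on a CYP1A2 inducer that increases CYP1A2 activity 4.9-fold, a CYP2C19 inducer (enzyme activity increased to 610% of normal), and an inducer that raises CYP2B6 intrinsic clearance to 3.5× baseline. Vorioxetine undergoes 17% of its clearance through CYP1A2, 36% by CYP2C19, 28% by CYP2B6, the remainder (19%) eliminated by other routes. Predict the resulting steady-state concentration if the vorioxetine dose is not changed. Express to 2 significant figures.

0.69 μg/mL

CYP1A2: 0.17 × 4.9 = 0.833
CYP2C19: 0.36 × 6.1 = 2.196
CYP2B6: 0.28 × 3.5 = 0.98
Other: 0.19 (unchanged)
New clearance relative to baseline: 0.833 + 2.196 + 0.98 + 0.19 = 4.199.
Steady-state concentration ∝ 1/CL: new value = 2.89 / 4.199 = 0.69 μg/mL.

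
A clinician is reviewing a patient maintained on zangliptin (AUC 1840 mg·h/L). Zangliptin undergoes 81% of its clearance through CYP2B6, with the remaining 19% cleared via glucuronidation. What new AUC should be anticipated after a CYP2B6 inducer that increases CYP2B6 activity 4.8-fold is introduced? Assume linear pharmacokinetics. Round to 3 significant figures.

The CYP2B6 pathway (81% of clearance) rises to 4.8× activity: 0.81 × 4.8 = 3.888.
The remaining 19% of clearance is unaffected.
Relative clearance = 3.888 + 0.19 = 4.078.
AUC ∝ 1/CL, so new value = 1840 / 4.078 = 451 mg·h/L.

451 mg·h/L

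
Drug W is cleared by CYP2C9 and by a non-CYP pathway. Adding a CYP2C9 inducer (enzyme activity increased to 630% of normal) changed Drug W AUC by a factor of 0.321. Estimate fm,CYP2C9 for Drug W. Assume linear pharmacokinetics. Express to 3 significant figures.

0.399

CL'/CL = 1 / 0.321 = 3.115
6.3·fm + (1 − fm) = 3.115
fm = (3.115 − 1) / (6.3 − 1) = 0.399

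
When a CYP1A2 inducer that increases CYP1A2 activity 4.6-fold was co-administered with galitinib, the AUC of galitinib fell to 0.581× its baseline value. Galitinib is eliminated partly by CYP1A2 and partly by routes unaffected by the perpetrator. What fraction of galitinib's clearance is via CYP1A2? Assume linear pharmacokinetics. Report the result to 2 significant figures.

Let fm be the CYP1A2 fraction. New clearance relative to baseline = fm × 4.6 + (1 − fm).
AUC ratio = 1 / (new CL fraction), so new CL fraction = 1 / 0.581 = 1.721.
fm × 4.6 + 1 − fm = 1.721  ⇒  fm × (4.6 − 1) = 0.7212  ⇒  fm = 0.20.

0.20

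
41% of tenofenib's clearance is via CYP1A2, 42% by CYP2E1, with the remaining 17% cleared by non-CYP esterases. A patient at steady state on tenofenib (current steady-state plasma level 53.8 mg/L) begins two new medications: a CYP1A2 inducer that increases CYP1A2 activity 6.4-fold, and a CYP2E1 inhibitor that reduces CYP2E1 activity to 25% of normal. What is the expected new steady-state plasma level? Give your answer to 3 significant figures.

CYP1A2: 0.41 × 6.4 = 2.624
CYP2E1: 0.42 × 0.25 = 0.105
Other: 0.17 (unchanged)
New clearance relative to baseline: 2.624 + 0.105 + 0.17 = 2.899.
New steady-state plasma level = 53.8 / 2.899 = 18.6 mg/L (concentration scales inversely with clearance).

18.6 mg/L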